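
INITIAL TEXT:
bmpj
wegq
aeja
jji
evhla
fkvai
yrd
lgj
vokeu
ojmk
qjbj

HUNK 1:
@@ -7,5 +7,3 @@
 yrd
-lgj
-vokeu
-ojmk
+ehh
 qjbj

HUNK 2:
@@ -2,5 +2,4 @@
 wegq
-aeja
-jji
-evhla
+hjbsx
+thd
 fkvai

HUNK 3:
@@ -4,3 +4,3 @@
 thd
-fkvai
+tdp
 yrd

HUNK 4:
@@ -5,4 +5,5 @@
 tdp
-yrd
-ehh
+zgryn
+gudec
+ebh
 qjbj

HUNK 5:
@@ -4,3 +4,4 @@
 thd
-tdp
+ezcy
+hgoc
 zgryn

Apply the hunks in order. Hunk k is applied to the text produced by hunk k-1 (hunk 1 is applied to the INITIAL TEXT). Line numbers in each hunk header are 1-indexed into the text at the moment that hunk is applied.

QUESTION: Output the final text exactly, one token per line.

Hunk 1: at line 7 remove [lgj,vokeu,ojmk] add [ehh] -> 9 lines: bmpj wegq aeja jji evhla fkvai yrd ehh qjbj
Hunk 2: at line 2 remove [aeja,jji,evhla] add [hjbsx,thd] -> 8 lines: bmpj wegq hjbsx thd fkvai yrd ehh qjbj
Hunk 3: at line 4 remove [fkvai] add [tdp] -> 8 lines: bmpj wegq hjbsx thd tdp yrd ehh qjbj
Hunk 4: at line 5 remove [yrd,ehh] add [zgryn,gudec,ebh] -> 9 lines: bmpj wegq hjbsx thd tdp zgryn gudec ebh qjbj
Hunk 5: at line 4 remove [tdp] add [ezcy,hgoc] -> 10 lines: bmpj wegq hjbsx thd ezcy hgoc zgryn gudec ebh qjbj

Answer: bmpj
wegq
hjbsx
thd
ezcy
hgoc
zgryn
gudec
ebh
qjbj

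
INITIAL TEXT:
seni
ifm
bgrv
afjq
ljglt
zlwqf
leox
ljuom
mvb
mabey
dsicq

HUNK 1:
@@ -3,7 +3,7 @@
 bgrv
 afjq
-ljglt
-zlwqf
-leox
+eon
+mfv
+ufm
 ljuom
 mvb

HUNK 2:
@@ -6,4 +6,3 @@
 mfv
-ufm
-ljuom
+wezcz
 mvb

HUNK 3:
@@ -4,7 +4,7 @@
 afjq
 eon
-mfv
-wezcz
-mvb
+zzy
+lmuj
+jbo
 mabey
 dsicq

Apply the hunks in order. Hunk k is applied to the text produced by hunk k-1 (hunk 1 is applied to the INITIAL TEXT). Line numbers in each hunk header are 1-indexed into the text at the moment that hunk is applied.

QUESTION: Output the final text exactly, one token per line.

Answer: seni
ifm
bgrv
afjq
eon
zzy
lmuj
jbo
mabey
dsicq

Derivation:
Hunk 1: at line 3 remove [ljglt,zlwqf,leox] add [eon,mfv,ufm] -> 11 lines: seni ifm bgrv afjq eon mfv ufm ljuom mvb mabey dsicq
Hunk 2: at line 6 remove [ufm,ljuom] add [wezcz] -> 10 lines: seni ifm bgrv afjq eon mfv wezcz mvb mabey dsicq
Hunk 3: at line 4 remove [mfv,wezcz,mvb] add [zzy,lmuj,jbo] -> 10 lines: seni ifm bgrv afjq eon zzy lmuj jbo mabey dsicq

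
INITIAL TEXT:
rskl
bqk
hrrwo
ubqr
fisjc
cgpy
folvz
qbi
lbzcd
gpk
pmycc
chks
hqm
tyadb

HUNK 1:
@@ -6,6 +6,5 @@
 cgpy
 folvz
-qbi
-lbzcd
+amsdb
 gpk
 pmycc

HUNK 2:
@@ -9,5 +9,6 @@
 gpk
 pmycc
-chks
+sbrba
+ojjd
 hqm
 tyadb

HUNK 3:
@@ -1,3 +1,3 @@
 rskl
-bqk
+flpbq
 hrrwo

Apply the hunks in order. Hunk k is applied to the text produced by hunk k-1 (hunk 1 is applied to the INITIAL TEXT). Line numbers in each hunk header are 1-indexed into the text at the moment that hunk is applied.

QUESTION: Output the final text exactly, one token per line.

Hunk 1: at line 6 remove [qbi,lbzcd] add [amsdb] -> 13 lines: rskl bqk hrrwo ubqr fisjc cgpy folvz amsdb gpk pmycc chks hqm tyadb
Hunk 2: at line 9 remove [chks] add [sbrba,ojjd] -> 14 lines: rskl bqk hrrwo ubqr fisjc cgpy folvz amsdb gpk pmycc sbrba ojjd hqm tyadb
Hunk 3: at line 1 remove [bqk] add [flpbq] -> 14 lines: rskl flpbq hrrwo ubqr fisjc cgpy folvz amsdb gpk pmycc sbrba ojjd hqm tyadb

Answer: rskl
flpbq
hrrwo
ubqr
fisjc
cgpy
folvz
amsdb
gpk
pmycc
sbrba
ojjd
hqm
tyadb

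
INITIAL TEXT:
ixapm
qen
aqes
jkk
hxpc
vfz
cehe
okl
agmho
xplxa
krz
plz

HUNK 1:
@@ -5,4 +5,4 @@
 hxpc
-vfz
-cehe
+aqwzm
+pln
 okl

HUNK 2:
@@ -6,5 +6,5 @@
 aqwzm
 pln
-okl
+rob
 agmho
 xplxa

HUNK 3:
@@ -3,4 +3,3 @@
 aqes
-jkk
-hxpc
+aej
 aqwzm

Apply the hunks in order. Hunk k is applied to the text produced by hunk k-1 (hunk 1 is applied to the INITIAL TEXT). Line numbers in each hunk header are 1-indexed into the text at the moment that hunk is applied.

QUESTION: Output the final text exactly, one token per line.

Hunk 1: at line 5 remove [vfz,cehe] add [aqwzm,pln] -> 12 lines: ixapm qen aqes jkk hxpc aqwzm pln okl agmho xplxa krz plz
Hunk 2: at line 6 remove [okl] add [rob] -> 12 lines: ixapm qen aqes jkk hxpc aqwzm pln rob agmho xplxa krz plz
Hunk 3: at line 3 remove [jkk,hxpc] add [aej] -> 11 lines: ixapm qen aqes aej aqwzm pln rob agmho xplxa krz plz

Answer: ixapm
qen
aqes
aej
aqwzm
pln
rob
agmho
xplxa
krz
plz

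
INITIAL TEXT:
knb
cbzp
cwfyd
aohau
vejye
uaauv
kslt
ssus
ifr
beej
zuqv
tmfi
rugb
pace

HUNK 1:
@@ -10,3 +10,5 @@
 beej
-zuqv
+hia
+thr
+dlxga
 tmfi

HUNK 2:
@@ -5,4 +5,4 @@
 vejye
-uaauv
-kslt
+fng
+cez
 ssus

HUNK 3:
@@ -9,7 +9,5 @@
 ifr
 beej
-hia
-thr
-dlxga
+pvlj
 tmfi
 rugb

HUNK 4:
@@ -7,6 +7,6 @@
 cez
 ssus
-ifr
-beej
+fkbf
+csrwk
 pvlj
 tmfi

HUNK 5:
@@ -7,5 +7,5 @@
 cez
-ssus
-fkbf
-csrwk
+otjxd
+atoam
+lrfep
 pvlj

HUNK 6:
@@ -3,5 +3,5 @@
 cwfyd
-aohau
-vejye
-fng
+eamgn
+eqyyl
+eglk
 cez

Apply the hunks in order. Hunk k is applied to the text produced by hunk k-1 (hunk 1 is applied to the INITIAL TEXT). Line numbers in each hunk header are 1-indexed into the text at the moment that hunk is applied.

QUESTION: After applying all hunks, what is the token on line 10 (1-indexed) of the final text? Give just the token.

Hunk 1: at line 10 remove [zuqv] add [hia,thr,dlxga] -> 16 lines: knb cbzp cwfyd aohau vejye uaauv kslt ssus ifr beej hia thr dlxga tmfi rugb pace
Hunk 2: at line 5 remove [uaauv,kslt] add [fng,cez] -> 16 lines: knb cbzp cwfyd aohau vejye fng cez ssus ifr beej hia thr dlxga tmfi rugb pace
Hunk 3: at line 9 remove [hia,thr,dlxga] add [pvlj] -> 14 lines: knb cbzp cwfyd aohau vejye fng cez ssus ifr beej pvlj tmfi rugb pace
Hunk 4: at line 7 remove [ifr,beej] add [fkbf,csrwk] -> 14 lines: knb cbzp cwfyd aohau vejye fng cez ssus fkbf csrwk pvlj tmfi rugb pace
Hunk 5: at line 7 remove [ssus,fkbf,csrwk] add [otjxd,atoam,lrfep] -> 14 lines: knb cbzp cwfyd aohau vejye fng cez otjxd atoam lrfep pvlj tmfi rugb pace
Hunk 6: at line 3 remove [aohau,vejye,fng] add [eamgn,eqyyl,eglk] -> 14 lines: knb cbzp cwfyd eamgn eqyyl eglk cez otjxd atoam lrfep pvlj tmfi rugb pace
Final line 10: lrfep

Answer: lrfep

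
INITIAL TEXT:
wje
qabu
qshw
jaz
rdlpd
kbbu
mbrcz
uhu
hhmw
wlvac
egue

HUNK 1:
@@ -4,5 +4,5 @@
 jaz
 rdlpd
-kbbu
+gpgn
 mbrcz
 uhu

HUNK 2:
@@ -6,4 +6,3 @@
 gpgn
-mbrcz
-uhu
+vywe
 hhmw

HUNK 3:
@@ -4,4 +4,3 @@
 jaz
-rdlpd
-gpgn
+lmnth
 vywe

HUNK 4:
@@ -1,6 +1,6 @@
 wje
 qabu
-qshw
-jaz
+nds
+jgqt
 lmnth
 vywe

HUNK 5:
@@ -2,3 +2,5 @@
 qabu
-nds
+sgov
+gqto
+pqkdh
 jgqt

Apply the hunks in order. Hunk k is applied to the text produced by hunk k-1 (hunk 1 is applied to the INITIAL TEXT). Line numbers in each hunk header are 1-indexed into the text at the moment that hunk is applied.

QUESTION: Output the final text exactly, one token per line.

Hunk 1: at line 4 remove [kbbu] add [gpgn] -> 11 lines: wje qabu qshw jaz rdlpd gpgn mbrcz uhu hhmw wlvac egue
Hunk 2: at line 6 remove [mbrcz,uhu] add [vywe] -> 10 lines: wje qabu qshw jaz rdlpd gpgn vywe hhmw wlvac egue
Hunk 3: at line 4 remove [rdlpd,gpgn] add [lmnth] -> 9 lines: wje qabu qshw jaz lmnth vywe hhmw wlvac egue
Hunk 4: at line 1 remove [qshw,jaz] add [nds,jgqt] -> 9 lines: wje qabu nds jgqt lmnth vywe hhmw wlvac egue
Hunk 5: at line 2 remove [nds] add [sgov,gqto,pqkdh] -> 11 lines: wje qabu sgov gqto pqkdh jgqt lmnth vywe hhmw wlvac egue

Answer: wje
qabu
sgov
gqto
pqkdh
jgqt
lmnth
vywe
hhmw
wlvac
egue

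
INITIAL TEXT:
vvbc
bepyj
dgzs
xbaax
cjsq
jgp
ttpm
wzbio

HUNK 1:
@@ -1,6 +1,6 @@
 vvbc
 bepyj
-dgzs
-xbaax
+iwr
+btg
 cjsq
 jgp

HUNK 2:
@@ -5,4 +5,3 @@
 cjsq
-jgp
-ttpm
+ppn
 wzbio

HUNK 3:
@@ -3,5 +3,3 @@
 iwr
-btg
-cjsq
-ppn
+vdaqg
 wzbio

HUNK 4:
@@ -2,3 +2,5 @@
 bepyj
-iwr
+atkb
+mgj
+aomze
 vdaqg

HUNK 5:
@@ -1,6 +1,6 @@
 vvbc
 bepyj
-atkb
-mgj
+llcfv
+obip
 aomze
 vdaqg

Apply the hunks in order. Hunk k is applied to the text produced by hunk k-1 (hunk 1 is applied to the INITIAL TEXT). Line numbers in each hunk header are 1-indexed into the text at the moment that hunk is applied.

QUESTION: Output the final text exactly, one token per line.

Answer: vvbc
bepyj
llcfv
obip
aomze
vdaqg
wzbio

Derivation:
Hunk 1: at line 1 remove [dgzs,xbaax] add [iwr,btg] -> 8 lines: vvbc bepyj iwr btg cjsq jgp ttpm wzbio
Hunk 2: at line 5 remove [jgp,ttpm] add [ppn] -> 7 lines: vvbc bepyj iwr btg cjsq ppn wzbio
Hunk 3: at line 3 remove [btg,cjsq,ppn] add [vdaqg] -> 5 lines: vvbc bepyj iwr vdaqg wzbio
Hunk 4: at line 2 remove [iwr] add [atkb,mgj,aomze] -> 7 lines: vvbc bepyj atkb mgj aomze vdaqg wzbio
Hunk 5: at line 1 remove [atkb,mgj] add [llcfv,obip] -> 7 lines: vvbc bepyj llcfv obip aomze vdaqg wzbio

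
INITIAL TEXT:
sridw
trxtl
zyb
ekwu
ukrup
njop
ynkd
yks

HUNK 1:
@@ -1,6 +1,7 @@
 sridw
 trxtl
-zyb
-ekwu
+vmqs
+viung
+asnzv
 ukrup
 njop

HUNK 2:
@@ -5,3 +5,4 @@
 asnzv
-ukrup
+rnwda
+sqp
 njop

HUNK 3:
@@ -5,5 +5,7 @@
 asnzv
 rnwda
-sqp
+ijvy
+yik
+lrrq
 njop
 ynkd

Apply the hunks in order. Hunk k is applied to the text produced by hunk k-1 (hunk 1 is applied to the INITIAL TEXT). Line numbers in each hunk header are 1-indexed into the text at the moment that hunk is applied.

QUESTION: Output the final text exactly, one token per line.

Hunk 1: at line 1 remove [zyb,ekwu] add [vmqs,viung,asnzv] -> 9 lines: sridw trxtl vmqs viung asnzv ukrup njop ynkd yks
Hunk 2: at line 5 remove [ukrup] add [rnwda,sqp] -> 10 lines: sridw trxtl vmqs viung asnzv rnwda sqp njop ynkd yks
Hunk 3: at line 5 remove [sqp] add [ijvy,yik,lrrq] -> 12 lines: sridw trxtl vmqs viung asnzv rnwda ijvy yik lrrq njop ynkd yks

Answer: sridw
trxtl
vmqs
viung
asnzv
rnwda
ijvy
yik
lrrq
njop
ynkd
yks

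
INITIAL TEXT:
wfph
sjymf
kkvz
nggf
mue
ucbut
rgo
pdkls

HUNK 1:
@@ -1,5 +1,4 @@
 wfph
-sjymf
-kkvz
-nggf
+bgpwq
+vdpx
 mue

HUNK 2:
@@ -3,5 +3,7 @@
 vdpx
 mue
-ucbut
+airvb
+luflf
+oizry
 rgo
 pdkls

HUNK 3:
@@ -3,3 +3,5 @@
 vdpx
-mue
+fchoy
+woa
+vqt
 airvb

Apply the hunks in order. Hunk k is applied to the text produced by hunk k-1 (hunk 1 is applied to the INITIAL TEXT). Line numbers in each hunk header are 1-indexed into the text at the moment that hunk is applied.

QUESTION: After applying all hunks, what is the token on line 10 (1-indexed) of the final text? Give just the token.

Hunk 1: at line 1 remove [sjymf,kkvz,nggf] add [bgpwq,vdpx] -> 7 lines: wfph bgpwq vdpx mue ucbut rgo pdkls
Hunk 2: at line 3 remove [ucbut] add [airvb,luflf,oizry] -> 9 lines: wfph bgpwq vdpx mue airvb luflf oizry rgo pdkls
Hunk 3: at line 3 remove [mue] add [fchoy,woa,vqt] -> 11 lines: wfph bgpwq vdpx fchoy woa vqt airvb luflf oizry rgo pdkls
Final line 10: rgo

Answer: rgo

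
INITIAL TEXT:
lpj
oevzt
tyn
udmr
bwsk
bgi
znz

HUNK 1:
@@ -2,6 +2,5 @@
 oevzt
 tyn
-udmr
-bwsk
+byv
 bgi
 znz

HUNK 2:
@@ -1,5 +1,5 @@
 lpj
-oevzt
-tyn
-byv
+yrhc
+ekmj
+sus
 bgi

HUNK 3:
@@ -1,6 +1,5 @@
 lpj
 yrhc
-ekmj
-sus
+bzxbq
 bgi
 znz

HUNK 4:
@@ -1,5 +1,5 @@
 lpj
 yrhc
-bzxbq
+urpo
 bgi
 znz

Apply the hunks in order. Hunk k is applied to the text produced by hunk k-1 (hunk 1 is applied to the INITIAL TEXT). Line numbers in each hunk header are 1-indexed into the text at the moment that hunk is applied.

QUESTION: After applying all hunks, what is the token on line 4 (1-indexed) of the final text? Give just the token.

Answer: bgi

Derivation:
Hunk 1: at line 2 remove [udmr,bwsk] add [byv] -> 6 lines: lpj oevzt tyn byv bgi znz
Hunk 2: at line 1 remove [oevzt,tyn,byv] add [yrhc,ekmj,sus] -> 6 lines: lpj yrhc ekmj sus bgi znz
Hunk 3: at line 1 remove [ekmj,sus] add [bzxbq] -> 5 lines: lpj yrhc bzxbq bgi znz
Hunk 4: at line 1 remove [bzxbq] add [urpo] -> 5 lines: lpj yrhc urpo bgi znz
Final line 4: bgi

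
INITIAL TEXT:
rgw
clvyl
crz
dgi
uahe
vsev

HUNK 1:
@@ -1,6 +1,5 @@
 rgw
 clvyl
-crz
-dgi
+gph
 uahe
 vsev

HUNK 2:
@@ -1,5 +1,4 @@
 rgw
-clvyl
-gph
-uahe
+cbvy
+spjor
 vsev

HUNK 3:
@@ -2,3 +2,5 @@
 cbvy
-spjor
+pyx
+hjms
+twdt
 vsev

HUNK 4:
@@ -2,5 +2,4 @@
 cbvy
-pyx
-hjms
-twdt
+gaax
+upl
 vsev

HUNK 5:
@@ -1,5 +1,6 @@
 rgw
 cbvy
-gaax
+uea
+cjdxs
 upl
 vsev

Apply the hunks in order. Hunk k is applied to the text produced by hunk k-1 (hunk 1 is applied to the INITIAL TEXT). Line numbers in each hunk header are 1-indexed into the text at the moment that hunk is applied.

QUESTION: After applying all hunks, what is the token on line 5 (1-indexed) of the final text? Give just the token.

Answer: upl

Derivation:
Hunk 1: at line 1 remove [crz,dgi] add [gph] -> 5 lines: rgw clvyl gph uahe vsev
Hunk 2: at line 1 remove [clvyl,gph,uahe] add [cbvy,spjor] -> 4 lines: rgw cbvy spjor vsev
Hunk 3: at line 2 remove [spjor] add [pyx,hjms,twdt] -> 6 lines: rgw cbvy pyx hjms twdt vsev
Hunk 4: at line 2 remove [pyx,hjms,twdt] add [gaax,upl] -> 5 lines: rgw cbvy gaax upl vsev
Hunk 5: at line 1 remove [gaax] add [uea,cjdxs] -> 6 lines: rgw cbvy uea cjdxs upl vsev
Final line 5: upl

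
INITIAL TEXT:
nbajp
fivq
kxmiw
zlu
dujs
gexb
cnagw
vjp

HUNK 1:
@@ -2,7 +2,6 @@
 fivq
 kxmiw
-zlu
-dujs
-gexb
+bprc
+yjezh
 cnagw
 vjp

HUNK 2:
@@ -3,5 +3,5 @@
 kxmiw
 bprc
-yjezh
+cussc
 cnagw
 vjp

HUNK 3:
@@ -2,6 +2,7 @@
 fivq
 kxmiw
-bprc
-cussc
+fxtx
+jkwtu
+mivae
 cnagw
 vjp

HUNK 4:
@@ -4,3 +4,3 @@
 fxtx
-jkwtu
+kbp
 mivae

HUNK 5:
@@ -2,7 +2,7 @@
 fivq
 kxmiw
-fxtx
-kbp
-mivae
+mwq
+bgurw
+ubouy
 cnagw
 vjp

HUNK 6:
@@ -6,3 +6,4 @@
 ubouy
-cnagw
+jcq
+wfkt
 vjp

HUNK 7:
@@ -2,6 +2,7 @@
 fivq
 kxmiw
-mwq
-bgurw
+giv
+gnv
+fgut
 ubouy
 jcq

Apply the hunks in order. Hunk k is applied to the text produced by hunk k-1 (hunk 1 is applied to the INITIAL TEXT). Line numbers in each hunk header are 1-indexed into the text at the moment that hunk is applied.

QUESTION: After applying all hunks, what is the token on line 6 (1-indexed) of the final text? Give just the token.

Hunk 1: at line 2 remove [zlu,dujs,gexb] add [bprc,yjezh] -> 7 lines: nbajp fivq kxmiw bprc yjezh cnagw vjp
Hunk 2: at line 3 remove [yjezh] add [cussc] -> 7 lines: nbajp fivq kxmiw bprc cussc cnagw vjp
Hunk 3: at line 2 remove [bprc,cussc] add [fxtx,jkwtu,mivae] -> 8 lines: nbajp fivq kxmiw fxtx jkwtu mivae cnagw vjp
Hunk 4: at line 4 remove [jkwtu] add [kbp] -> 8 lines: nbajp fivq kxmiw fxtx kbp mivae cnagw vjp
Hunk 5: at line 2 remove [fxtx,kbp,mivae] add [mwq,bgurw,ubouy] -> 8 lines: nbajp fivq kxmiw mwq bgurw ubouy cnagw vjp
Hunk 6: at line 6 remove [cnagw] add [jcq,wfkt] -> 9 lines: nbajp fivq kxmiw mwq bgurw ubouy jcq wfkt vjp
Hunk 7: at line 2 remove [mwq,bgurw] add [giv,gnv,fgut] -> 10 lines: nbajp fivq kxmiw giv gnv fgut ubouy jcq wfkt vjp
Final line 6: fgut

Answer: fgut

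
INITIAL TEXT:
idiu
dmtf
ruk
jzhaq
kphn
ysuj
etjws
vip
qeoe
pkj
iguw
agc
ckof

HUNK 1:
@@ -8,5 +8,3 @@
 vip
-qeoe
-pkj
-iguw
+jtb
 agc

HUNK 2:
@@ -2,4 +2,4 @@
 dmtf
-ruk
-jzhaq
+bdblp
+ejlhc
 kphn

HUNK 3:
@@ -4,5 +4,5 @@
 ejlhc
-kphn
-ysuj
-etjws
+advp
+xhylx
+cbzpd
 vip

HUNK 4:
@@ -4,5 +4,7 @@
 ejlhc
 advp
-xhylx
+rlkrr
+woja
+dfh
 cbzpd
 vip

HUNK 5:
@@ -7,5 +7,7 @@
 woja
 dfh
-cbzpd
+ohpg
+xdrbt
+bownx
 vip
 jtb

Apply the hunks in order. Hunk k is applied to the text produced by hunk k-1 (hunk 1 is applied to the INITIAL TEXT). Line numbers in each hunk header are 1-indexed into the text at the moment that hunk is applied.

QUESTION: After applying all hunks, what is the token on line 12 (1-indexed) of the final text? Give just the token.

Hunk 1: at line 8 remove [qeoe,pkj,iguw] add [jtb] -> 11 lines: idiu dmtf ruk jzhaq kphn ysuj etjws vip jtb agc ckof
Hunk 2: at line 2 remove [ruk,jzhaq] add [bdblp,ejlhc] -> 11 lines: idiu dmtf bdblp ejlhc kphn ysuj etjws vip jtb agc ckof
Hunk 3: at line 4 remove [kphn,ysuj,etjws] add [advp,xhylx,cbzpd] -> 11 lines: idiu dmtf bdblp ejlhc advp xhylx cbzpd vip jtb agc ckof
Hunk 4: at line 4 remove [xhylx] add [rlkrr,woja,dfh] -> 13 lines: idiu dmtf bdblp ejlhc advp rlkrr woja dfh cbzpd vip jtb agc ckof
Hunk 5: at line 7 remove [cbzpd] add [ohpg,xdrbt,bownx] -> 15 lines: idiu dmtf bdblp ejlhc advp rlkrr woja dfh ohpg xdrbt bownx vip jtb agc ckof
Final line 12: vip

Answer: vip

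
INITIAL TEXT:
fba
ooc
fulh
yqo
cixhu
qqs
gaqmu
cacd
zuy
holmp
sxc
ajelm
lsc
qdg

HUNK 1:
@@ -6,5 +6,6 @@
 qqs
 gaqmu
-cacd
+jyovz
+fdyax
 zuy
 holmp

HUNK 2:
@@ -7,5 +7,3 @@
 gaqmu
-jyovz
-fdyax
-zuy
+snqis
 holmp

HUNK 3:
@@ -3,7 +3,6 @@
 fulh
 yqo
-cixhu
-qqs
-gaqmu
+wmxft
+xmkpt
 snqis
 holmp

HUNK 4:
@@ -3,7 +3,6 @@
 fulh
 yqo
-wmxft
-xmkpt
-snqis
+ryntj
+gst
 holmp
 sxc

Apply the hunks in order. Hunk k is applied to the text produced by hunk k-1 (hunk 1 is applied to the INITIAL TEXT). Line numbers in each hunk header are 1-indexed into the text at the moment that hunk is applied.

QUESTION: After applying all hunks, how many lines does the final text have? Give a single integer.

Hunk 1: at line 6 remove [cacd] add [jyovz,fdyax] -> 15 lines: fba ooc fulh yqo cixhu qqs gaqmu jyovz fdyax zuy holmp sxc ajelm lsc qdg
Hunk 2: at line 7 remove [jyovz,fdyax,zuy] add [snqis] -> 13 lines: fba ooc fulh yqo cixhu qqs gaqmu snqis holmp sxc ajelm lsc qdg
Hunk 3: at line 3 remove [cixhu,qqs,gaqmu] add [wmxft,xmkpt] -> 12 lines: fba ooc fulh yqo wmxft xmkpt snqis holmp sxc ajelm lsc qdg
Hunk 4: at line 3 remove [wmxft,xmkpt,snqis] add [ryntj,gst] -> 11 lines: fba ooc fulh yqo ryntj gst holmp sxc ajelm lsc qdg
Final line count: 11

Answer: 11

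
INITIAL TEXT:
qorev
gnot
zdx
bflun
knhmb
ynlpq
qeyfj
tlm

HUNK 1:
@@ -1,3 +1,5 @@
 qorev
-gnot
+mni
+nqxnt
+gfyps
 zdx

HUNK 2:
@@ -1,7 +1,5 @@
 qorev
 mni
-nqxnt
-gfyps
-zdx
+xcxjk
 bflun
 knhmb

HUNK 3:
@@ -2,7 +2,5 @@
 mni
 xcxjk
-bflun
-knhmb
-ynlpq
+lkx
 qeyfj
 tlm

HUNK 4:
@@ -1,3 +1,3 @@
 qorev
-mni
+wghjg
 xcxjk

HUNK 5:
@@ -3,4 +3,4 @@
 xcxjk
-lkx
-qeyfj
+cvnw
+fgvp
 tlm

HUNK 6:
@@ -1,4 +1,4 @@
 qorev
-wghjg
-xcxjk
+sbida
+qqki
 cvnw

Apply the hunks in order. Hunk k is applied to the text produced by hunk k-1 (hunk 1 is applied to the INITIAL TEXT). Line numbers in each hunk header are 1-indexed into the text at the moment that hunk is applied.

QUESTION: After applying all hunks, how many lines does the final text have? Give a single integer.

Hunk 1: at line 1 remove [gnot] add [mni,nqxnt,gfyps] -> 10 lines: qorev mni nqxnt gfyps zdx bflun knhmb ynlpq qeyfj tlm
Hunk 2: at line 1 remove [nqxnt,gfyps,zdx] add [xcxjk] -> 8 lines: qorev mni xcxjk bflun knhmb ynlpq qeyfj tlm
Hunk 3: at line 2 remove [bflun,knhmb,ynlpq] add [lkx] -> 6 lines: qorev mni xcxjk lkx qeyfj tlm
Hunk 4: at line 1 remove [mni] add [wghjg] -> 6 lines: qorev wghjg xcxjk lkx qeyfj tlm
Hunk 5: at line 3 remove [lkx,qeyfj] add [cvnw,fgvp] -> 6 lines: qorev wghjg xcxjk cvnw fgvp tlm
Hunk 6: at line 1 remove [wghjg,xcxjk] add [sbida,qqki] -> 6 lines: qorev sbida qqki cvnw fgvp tlm
Final line count: 6

Answer: 6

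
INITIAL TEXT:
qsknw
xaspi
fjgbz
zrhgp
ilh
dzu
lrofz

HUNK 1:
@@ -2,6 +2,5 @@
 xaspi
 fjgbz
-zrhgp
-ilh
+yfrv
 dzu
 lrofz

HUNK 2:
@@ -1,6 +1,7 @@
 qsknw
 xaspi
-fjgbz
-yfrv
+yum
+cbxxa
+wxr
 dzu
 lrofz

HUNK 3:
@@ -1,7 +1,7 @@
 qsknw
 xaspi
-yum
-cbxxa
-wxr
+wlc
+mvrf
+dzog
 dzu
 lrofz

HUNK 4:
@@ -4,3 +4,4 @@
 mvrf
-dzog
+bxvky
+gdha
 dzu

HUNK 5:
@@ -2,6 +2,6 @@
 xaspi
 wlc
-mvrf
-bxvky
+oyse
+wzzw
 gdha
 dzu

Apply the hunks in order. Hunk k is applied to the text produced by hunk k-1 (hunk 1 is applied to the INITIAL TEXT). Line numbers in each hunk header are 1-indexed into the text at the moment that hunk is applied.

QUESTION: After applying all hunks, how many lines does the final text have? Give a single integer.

Answer: 8

Derivation:
Hunk 1: at line 2 remove [zrhgp,ilh] add [yfrv] -> 6 lines: qsknw xaspi fjgbz yfrv dzu lrofz
Hunk 2: at line 1 remove [fjgbz,yfrv] add [yum,cbxxa,wxr] -> 7 lines: qsknw xaspi yum cbxxa wxr dzu lrofz
Hunk 3: at line 1 remove [yum,cbxxa,wxr] add [wlc,mvrf,dzog] -> 7 lines: qsknw xaspi wlc mvrf dzog dzu lrofz
Hunk 4: at line 4 remove [dzog] add [bxvky,gdha] -> 8 lines: qsknw xaspi wlc mvrf bxvky gdha dzu lrofz
Hunk 5: at line 2 remove [mvrf,bxvky] add [oyse,wzzw] -> 8 lines: qsknw xaspi wlc oyse wzzw gdha dzu lrofz
Final line count: 8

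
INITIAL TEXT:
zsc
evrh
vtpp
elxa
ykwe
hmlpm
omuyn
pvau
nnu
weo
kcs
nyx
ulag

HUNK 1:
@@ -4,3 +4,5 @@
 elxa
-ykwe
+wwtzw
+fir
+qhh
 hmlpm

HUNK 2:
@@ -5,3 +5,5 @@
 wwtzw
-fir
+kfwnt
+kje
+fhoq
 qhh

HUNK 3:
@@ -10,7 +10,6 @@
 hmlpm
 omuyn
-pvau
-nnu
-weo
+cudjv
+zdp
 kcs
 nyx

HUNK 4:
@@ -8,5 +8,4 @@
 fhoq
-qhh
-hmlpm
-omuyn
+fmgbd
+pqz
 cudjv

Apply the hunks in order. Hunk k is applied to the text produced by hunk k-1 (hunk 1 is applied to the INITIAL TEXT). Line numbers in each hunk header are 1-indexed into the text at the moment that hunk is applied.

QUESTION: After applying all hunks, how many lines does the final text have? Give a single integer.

Answer: 15

Derivation:
Hunk 1: at line 4 remove [ykwe] add [wwtzw,fir,qhh] -> 15 lines: zsc evrh vtpp elxa wwtzw fir qhh hmlpm omuyn pvau nnu weo kcs nyx ulag
Hunk 2: at line 5 remove [fir] add [kfwnt,kje,fhoq] -> 17 lines: zsc evrh vtpp elxa wwtzw kfwnt kje fhoq qhh hmlpm omuyn pvau nnu weo kcs nyx ulag
Hunk 3: at line 10 remove [pvau,nnu,weo] add [cudjv,zdp] -> 16 lines: zsc evrh vtpp elxa wwtzw kfwnt kje fhoq qhh hmlpm omuyn cudjv zdp kcs nyx ulag
Hunk 4: at line 8 remove [qhh,hmlpm,omuyn] add [fmgbd,pqz] -> 15 lines: zsc evrh vtpp elxa wwtzw kfwnt kje fhoq fmgbd pqz cudjv zdp kcs nyx ulag
Final line count: 15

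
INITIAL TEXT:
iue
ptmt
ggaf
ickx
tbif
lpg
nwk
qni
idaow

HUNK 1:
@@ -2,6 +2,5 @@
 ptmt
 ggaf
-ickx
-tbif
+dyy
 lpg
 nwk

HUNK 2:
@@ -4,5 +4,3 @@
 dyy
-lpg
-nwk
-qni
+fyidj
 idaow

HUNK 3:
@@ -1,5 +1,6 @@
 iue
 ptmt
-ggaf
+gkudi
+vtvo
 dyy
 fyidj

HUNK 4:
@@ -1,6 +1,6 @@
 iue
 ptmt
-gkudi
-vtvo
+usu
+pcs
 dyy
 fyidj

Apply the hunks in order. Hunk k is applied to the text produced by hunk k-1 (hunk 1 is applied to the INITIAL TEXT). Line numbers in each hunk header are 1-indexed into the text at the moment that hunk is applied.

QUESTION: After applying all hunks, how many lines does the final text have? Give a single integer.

Hunk 1: at line 2 remove [ickx,tbif] add [dyy] -> 8 lines: iue ptmt ggaf dyy lpg nwk qni idaow
Hunk 2: at line 4 remove [lpg,nwk,qni] add [fyidj] -> 6 lines: iue ptmt ggaf dyy fyidj idaow
Hunk 3: at line 1 remove [ggaf] add [gkudi,vtvo] -> 7 lines: iue ptmt gkudi vtvo dyy fyidj idaow
Hunk 4: at line 1 remove [gkudi,vtvo] add [usu,pcs] -> 7 lines: iue ptmt usu pcs dyy fyidj idaow
Final line count: 7

Answer: 7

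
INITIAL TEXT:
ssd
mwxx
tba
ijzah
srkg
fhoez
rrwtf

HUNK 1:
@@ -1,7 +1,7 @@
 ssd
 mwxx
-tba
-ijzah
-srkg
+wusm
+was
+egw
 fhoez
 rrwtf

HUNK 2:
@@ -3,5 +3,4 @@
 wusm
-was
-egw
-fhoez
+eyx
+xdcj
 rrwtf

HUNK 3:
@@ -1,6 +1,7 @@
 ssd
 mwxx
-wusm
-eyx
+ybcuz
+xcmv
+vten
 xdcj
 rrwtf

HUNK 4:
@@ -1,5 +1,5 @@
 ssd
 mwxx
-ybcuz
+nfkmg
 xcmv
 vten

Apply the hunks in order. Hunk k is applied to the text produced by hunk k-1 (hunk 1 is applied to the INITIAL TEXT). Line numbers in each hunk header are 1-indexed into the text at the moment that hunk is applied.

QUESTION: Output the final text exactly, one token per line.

Hunk 1: at line 1 remove [tba,ijzah,srkg] add [wusm,was,egw] -> 7 lines: ssd mwxx wusm was egw fhoez rrwtf
Hunk 2: at line 3 remove [was,egw,fhoez] add [eyx,xdcj] -> 6 lines: ssd mwxx wusm eyx xdcj rrwtf
Hunk 3: at line 1 remove [wusm,eyx] add [ybcuz,xcmv,vten] -> 7 lines: ssd mwxx ybcuz xcmv vten xdcj rrwtf
Hunk 4: at line 1 remove [ybcuz] add [nfkmg] -> 7 lines: ssd mwxx nfkmg xcmv vten xdcj rrwtf

Answer: ssd
mwxx
nfkmg
xcmv
vten
xdcj
rrwtf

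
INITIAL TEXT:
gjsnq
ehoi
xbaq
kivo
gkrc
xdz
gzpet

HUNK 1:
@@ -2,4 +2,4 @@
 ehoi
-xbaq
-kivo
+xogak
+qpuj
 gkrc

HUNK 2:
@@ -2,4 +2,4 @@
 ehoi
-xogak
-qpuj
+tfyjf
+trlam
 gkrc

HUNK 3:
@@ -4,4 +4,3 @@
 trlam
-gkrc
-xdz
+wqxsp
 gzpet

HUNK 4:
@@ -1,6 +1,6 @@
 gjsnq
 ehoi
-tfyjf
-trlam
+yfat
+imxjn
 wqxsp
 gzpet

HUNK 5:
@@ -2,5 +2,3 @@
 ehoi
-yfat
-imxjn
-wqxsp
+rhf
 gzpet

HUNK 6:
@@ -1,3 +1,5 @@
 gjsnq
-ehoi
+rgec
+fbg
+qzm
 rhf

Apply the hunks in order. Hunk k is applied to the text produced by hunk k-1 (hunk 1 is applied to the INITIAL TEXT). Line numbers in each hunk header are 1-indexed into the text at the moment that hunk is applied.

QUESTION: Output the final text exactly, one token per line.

Hunk 1: at line 2 remove [xbaq,kivo] add [xogak,qpuj] -> 7 lines: gjsnq ehoi xogak qpuj gkrc xdz gzpet
Hunk 2: at line 2 remove [xogak,qpuj] add [tfyjf,trlam] -> 7 lines: gjsnq ehoi tfyjf trlam gkrc xdz gzpet
Hunk 3: at line 4 remove [gkrc,xdz] add [wqxsp] -> 6 lines: gjsnq ehoi tfyjf trlam wqxsp gzpet
Hunk 4: at line 1 remove [tfyjf,trlam] add [yfat,imxjn] -> 6 lines: gjsnq ehoi yfat imxjn wqxsp gzpet
Hunk 5: at line 2 remove [yfat,imxjn,wqxsp] add [rhf] -> 4 lines: gjsnq ehoi rhf gzpet
Hunk 6: at line 1 remove [ehoi] add [rgec,fbg,qzm] -> 6 lines: gjsnq rgec fbg qzm rhf gzpet

Answer: gjsnq
rgec
fbg
qzm
rhf
gzpet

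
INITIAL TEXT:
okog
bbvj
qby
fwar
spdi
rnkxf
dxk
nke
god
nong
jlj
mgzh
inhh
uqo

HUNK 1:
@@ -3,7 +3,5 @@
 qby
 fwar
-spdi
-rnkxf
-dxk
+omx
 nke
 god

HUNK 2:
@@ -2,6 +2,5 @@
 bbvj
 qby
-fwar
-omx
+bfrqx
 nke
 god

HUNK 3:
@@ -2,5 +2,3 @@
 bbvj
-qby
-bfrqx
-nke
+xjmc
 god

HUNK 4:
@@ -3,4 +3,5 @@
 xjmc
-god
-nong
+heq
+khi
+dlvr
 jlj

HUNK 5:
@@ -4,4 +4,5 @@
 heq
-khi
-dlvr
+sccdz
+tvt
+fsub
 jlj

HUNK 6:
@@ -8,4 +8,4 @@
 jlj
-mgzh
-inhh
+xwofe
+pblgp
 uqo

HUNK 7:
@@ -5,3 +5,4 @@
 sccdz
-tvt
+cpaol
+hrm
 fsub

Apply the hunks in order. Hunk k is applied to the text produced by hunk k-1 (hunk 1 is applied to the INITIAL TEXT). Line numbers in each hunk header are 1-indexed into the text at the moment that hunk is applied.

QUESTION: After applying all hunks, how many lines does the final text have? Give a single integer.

Answer: 12

Derivation:
Hunk 1: at line 3 remove [spdi,rnkxf,dxk] add [omx] -> 12 lines: okog bbvj qby fwar omx nke god nong jlj mgzh inhh uqo
Hunk 2: at line 2 remove [fwar,omx] add [bfrqx] -> 11 lines: okog bbvj qby bfrqx nke god nong jlj mgzh inhh uqo
Hunk 3: at line 2 remove [qby,bfrqx,nke] add [xjmc] -> 9 lines: okog bbvj xjmc god nong jlj mgzh inhh uqo
Hunk 4: at line 3 remove [god,nong] add [heq,khi,dlvr] -> 10 lines: okog bbvj xjmc heq khi dlvr jlj mgzh inhh uqo
Hunk 5: at line 4 remove [khi,dlvr] add [sccdz,tvt,fsub] -> 11 lines: okog bbvj xjmc heq sccdz tvt fsub jlj mgzh inhh uqo
Hunk 6: at line 8 remove [mgzh,inhh] add [xwofe,pblgp] -> 11 lines: okog bbvj xjmc heq sccdz tvt fsub jlj xwofe pblgp uqo
Hunk 7: at line 5 remove [tvt] add [cpaol,hrm] -> 12 lines: okog bbvj xjmc heq sccdz cpaol hrm fsub jlj xwofe pblgp uqo
Final line count: 12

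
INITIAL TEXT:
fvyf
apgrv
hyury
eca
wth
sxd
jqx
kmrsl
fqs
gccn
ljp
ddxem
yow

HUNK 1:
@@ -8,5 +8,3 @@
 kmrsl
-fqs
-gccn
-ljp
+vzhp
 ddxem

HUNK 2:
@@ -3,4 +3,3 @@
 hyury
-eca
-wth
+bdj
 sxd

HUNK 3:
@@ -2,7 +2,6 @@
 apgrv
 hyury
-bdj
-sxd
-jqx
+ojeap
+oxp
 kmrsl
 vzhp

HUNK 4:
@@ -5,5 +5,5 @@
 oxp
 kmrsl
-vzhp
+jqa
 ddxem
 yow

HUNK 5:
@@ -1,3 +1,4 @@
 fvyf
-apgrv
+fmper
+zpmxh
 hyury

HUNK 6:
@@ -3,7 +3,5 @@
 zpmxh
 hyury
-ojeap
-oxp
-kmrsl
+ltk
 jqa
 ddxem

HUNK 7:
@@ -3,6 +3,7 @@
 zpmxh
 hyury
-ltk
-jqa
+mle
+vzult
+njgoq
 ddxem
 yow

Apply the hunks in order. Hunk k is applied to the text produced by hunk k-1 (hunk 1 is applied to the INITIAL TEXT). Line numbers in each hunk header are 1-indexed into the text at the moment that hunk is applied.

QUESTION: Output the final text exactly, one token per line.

Answer: fvyf
fmper
zpmxh
hyury
mle
vzult
njgoq
ddxem
yow

Derivation:
Hunk 1: at line 8 remove [fqs,gccn,ljp] add [vzhp] -> 11 lines: fvyf apgrv hyury eca wth sxd jqx kmrsl vzhp ddxem yow
Hunk 2: at line 3 remove [eca,wth] add [bdj] -> 10 lines: fvyf apgrv hyury bdj sxd jqx kmrsl vzhp ddxem yow
Hunk 3: at line 2 remove [bdj,sxd,jqx] add [ojeap,oxp] -> 9 lines: fvyf apgrv hyury ojeap oxp kmrsl vzhp ddxem yow
Hunk 4: at line 5 remove [vzhp] add [jqa] -> 9 lines: fvyf apgrv hyury ojeap oxp kmrsl jqa ddxem yow
Hunk 5: at line 1 remove [apgrv] add [fmper,zpmxh] -> 10 lines: fvyf fmper zpmxh hyury ojeap oxp kmrsl jqa ddxem yow
Hunk 6: at line 3 remove [ojeap,oxp,kmrsl] add [ltk] -> 8 lines: fvyf fmper zpmxh hyury ltk jqa ddxem yow
Hunk 7: at line 3 remove [ltk,jqa] add [mle,vzult,njgoq] -> 9 lines: fvyf fmper zpmxh hyury mle vzult njgoq ddxem yow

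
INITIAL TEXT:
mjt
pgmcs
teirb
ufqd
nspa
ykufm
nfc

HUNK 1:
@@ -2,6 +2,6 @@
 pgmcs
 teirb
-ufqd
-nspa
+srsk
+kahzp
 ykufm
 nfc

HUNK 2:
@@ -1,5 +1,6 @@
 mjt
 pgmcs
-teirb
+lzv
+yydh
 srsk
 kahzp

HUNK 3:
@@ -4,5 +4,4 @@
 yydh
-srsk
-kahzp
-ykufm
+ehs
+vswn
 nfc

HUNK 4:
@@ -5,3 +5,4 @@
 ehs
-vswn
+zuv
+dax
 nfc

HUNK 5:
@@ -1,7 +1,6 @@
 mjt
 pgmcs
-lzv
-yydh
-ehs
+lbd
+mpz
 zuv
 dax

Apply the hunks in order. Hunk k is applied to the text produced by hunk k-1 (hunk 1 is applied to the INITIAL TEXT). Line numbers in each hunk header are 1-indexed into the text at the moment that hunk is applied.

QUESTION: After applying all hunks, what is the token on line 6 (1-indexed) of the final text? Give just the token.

Answer: dax

Derivation:
Hunk 1: at line 2 remove [ufqd,nspa] add [srsk,kahzp] -> 7 lines: mjt pgmcs teirb srsk kahzp ykufm nfc
Hunk 2: at line 1 remove [teirb] add [lzv,yydh] -> 8 lines: mjt pgmcs lzv yydh srsk kahzp ykufm nfc
Hunk 3: at line 4 remove [srsk,kahzp,ykufm] add [ehs,vswn] -> 7 lines: mjt pgmcs lzv yydh ehs vswn nfc
Hunk 4: at line 5 remove [vswn] add [zuv,dax] -> 8 lines: mjt pgmcs lzv yydh ehs zuv dax nfc
Hunk 5: at line 1 remove [lzv,yydh,ehs] add [lbd,mpz] -> 7 lines: mjt pgmcs lbd mpz zuv dax nfc
Final line 6: dax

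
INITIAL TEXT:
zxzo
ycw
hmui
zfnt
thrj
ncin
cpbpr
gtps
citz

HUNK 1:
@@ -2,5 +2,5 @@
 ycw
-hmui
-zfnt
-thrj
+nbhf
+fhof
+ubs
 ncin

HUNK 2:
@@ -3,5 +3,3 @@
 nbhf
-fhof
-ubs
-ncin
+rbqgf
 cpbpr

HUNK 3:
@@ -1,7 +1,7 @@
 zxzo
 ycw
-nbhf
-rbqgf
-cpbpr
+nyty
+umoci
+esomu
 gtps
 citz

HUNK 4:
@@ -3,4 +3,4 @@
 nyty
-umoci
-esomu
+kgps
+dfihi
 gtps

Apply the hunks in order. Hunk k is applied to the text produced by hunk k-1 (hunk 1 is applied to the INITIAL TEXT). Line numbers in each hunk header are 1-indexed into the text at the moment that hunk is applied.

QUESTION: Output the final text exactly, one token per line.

Hunk 1: at line 2 remove [hmui,zfnt,thrj] add [nbhf,fhof,ubs] -> 9 lines: zxzo ycw nbhf fhof ubs ncin cpbpr gtps citz
Hunk 2: at line 3 remove [fhof,ubs,ncin] add [rbqgf] -> 7 lines: zxzo ycw nbhf rbqgf cpbpr gtps citz
Hunk 3: at line 1 remove [nbhf,rbqgf,cpbpr] add [nyty,umoci,esomu] -> 7 lines: zxzo ycw nyty umoci esomu gtps citz
Hunk 4: at line 3 remove [umoci,esomu] add [kgps,dfihi] -> 7 lines: zxzo ycw nyty kgps dfihi gtps citz

Answer: zxzo
ycw
nyty
kgps
dfihi
gtps
citz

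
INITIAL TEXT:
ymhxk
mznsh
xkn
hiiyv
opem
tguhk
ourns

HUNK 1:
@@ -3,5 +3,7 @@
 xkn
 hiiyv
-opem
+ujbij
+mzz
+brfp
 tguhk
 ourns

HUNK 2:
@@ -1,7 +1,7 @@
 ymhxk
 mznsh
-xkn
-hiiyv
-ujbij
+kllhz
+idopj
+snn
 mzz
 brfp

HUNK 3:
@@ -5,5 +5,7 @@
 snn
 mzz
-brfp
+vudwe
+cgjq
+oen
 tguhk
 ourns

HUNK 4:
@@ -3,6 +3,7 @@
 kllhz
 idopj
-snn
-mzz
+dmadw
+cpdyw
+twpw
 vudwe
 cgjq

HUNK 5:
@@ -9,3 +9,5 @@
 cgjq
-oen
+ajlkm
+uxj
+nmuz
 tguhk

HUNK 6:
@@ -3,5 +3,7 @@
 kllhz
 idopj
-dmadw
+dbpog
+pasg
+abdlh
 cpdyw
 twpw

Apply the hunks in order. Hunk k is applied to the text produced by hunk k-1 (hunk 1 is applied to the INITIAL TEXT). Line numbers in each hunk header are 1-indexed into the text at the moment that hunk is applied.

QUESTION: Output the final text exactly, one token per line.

Answer: ymhxk
mznsh
kllhz
idopj
dbpog
pasg
abdlh
cpdyw
twpw
vudwe
cgjq
ajlkm
uxj
nmuz
tguhk
ourns

Derivation:
Hunk 1: at line 3 remove [opem] add [ujbij,mzz,brfp] -> 9 lines: ymhxk mznsh xkn hiiyv ujbij mzz brfp tguhk ourns
Hunk 2: at line 1 remove [xkn,hiiyv,ujbij] add [kllhz,idopj,snn] -> 9 lines: ymhxk mznsh kllhz idopj snn mzz brfp tguhk ourns
Hunk 3: at line 5 remove [brfp] add [vudwe,cgjq,oen] -> 11 lines: ymhxk mznsh kllhz idopj snn mzz vudwe cgjq oen tguhk ourns
Hunk 4: at line 3 remove [snn,mzz] add [dmadw,cpdyw,twpw] -> 12 lines: ymhxk mznsh kllhz idopj dmadw cpdyw twpw vudwe cgjq oen tguhk ourns
Hunk 5: at line 9 remove [oen] add [ajlkm,uxj,nmuz] -> 14 lines: ymhxk mznsh kllhz idopj dmadw cpdyw twpw vudwe cgjq ajlkm uxj nmuz tguhk ourns
Hunk 6: at line 3 remove [dmadw] add [dbpog,pasg,abdlh] -> 16 lines: ymhxk mznsh kllhz idopj dbpog pasg abdlh cpdyw twpw vudwe cgjq ajlkm uxj nmuz tguhk ourns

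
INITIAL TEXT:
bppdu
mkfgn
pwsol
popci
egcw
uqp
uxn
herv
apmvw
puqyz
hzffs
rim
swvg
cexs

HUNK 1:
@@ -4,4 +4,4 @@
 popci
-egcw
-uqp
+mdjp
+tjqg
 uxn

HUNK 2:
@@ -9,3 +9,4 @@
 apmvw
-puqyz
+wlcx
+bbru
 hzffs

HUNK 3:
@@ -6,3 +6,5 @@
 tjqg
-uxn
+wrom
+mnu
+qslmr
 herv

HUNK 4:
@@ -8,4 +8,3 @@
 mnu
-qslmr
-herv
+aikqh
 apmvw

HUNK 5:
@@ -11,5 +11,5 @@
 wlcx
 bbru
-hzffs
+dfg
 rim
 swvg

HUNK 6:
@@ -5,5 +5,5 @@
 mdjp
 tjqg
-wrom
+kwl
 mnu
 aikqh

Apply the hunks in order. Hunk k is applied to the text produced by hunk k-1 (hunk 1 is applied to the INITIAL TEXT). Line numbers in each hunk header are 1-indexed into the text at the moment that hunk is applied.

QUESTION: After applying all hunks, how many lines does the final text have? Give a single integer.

Hunk 1: at line 4 remove [egcw,uqp] add [mdjp,tjqg] -> 14 lines: bppdu mkfgn pwsol popci mdjp tjqg uxn herv apmvw puqyz hzffs rim swvg cexs
Hunk 2: at line 9 remove [puqyz] add [wlcx,bbru] -> 15 lines: bppdu mkfgn pwsol popci mdjp tjqg uxn herv apmvw wlcx bbru hzffs rim swvg cexs
Hunk 3: at line 6 remove [uxn] add [wrom,mnu,qslmr] -> 17 lines: bppdu mkfgn pwsol popci mdjp tjqg wrom mnu qslmr herv apmvw wlcx bbru hzffs rim swvg cexs
Hunk 4: at line 8 remove [qslmr,herv] add [aikqh] -> 16 lines: bppdu mkfgn pwsol popci mdjp tjqg wrom mnu aikqh apmvw wlcx bbru hzffs rim swvg cexs
Hunk 5: at line 11 remove [hzffs] add [dfg] -> 16 lines: bppdu mkfgn pwsol popci mdjp tjqg wrom mnu aikqh apmvw wlcx bbru dfg rim swvg cexs
Hunk 6: at line 5 remove [wrom] add [kwl] -> 16 lines: bppdu mkfgn pwsol popci mdjp tjqg kwl mnu aikqh apmvw wlcx bbru dfg rim swvg cexs
Final line count: 16

Answer: 16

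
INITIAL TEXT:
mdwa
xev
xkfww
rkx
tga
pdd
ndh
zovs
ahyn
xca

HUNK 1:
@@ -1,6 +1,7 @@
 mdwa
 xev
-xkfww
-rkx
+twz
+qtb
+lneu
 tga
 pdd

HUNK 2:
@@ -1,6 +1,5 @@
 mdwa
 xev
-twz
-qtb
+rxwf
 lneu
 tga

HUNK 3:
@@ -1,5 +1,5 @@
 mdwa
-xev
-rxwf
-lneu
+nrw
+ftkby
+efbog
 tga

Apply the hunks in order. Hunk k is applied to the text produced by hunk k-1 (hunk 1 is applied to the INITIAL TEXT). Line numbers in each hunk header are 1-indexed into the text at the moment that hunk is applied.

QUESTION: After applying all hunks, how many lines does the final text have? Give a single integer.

Answer: 10

Derivation:
Hunk 1: at line 1 remove [xkfww,rkx] add [twz,qtb,lneu] -> 11 lines: mdwa xev twz qtb lneu tga pdd ndh zovs ahyn xca
Hunk 2: at line 1 remove [twz,qtb] add [rxwf] -> 10 lines: mdwa xev rxwf lneu tga pdd ndh zovs ahyn xca
Hunk 3: at line 1 remove [xev,rxwf,lneu] add [nrw,ftkby,efbog] -> 10 lines: mdwa nrw ftkby efbog tga pdd ndh zovs ahyn xca
Final line count: 10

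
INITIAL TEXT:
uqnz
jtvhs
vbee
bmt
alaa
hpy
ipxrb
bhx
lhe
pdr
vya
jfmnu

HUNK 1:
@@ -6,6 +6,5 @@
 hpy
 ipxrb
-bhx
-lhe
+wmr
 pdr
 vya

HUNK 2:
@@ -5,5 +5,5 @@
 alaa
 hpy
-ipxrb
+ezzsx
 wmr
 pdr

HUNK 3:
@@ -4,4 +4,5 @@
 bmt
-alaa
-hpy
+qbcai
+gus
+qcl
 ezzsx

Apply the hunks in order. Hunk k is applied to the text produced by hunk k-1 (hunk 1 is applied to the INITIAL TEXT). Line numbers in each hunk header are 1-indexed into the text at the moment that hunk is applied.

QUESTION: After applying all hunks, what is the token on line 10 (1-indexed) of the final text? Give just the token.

Hunk 1: at line 6 remove [bhx,lhe] add [wmr] -> 11 lines: uqnz jtvhs vbee bmt alaa hpy ipxrb wmr pdr vya jfmnu
Hunk 2: at line 5 remove [ipxrb] add [ezzsx] -> 11 lines: uqnz jtvhs vbee bmt alaa hpy ezzsx wmr pdr vya jfmnu
Hunk 3: at line 4 remove [alaa,hpy] add [qbcai,gus,qcl] -> 12 lines: uqnz jtvhs vbee bmt qbcai gus qcl ezzsx wmr pdr vya jfmnu
Final line 10: pdr

Answer: pdr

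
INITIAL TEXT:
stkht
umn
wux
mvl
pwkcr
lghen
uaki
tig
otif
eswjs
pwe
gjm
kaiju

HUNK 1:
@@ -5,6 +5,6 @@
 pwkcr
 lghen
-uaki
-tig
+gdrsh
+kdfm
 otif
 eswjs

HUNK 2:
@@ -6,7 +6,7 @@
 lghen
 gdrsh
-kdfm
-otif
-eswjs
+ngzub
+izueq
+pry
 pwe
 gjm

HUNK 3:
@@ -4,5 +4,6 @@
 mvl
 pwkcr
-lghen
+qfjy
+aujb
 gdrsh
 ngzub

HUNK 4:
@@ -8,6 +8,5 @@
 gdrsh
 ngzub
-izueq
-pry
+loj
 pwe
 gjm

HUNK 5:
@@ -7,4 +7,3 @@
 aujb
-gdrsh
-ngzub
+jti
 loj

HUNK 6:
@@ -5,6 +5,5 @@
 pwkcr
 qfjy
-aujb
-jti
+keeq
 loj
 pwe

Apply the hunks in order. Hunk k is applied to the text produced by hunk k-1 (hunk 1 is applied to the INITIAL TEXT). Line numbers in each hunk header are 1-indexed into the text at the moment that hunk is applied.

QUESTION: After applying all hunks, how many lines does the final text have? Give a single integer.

Hunk 1: at line 5 remove [uaki,tig] add [gdrsh,kdfm] -> 13 lines: stkht umn wux mvl pwkcr lghen gdrsh kdfm otif eswjs pwe gjm kaiju
Hunk 2: at line 6 remove [kdfm,otif,eswjs] add [ngzub,izueq,pry] -> 13 lines: stkht umn wux mvl pwkcr lghen gdrsh ngzub izueq pry pwe gjm kaiju
Hunk 3: at line 4 remove [lghen] add [qfjy,aujb] -> 14 lines: stkht umn wux mvl pwkcr qfjy aujb gdrsh ngzub izueq pry pwe gjm kaiju
Hunk 4: at line 8 remove [izueq,pry] add [loj] -> 13 lines: stkht umn wux mvl pwkcr qfjy aujb gdrsh ngzub loj pwe gjm kaiju
Hunk 5: at line 7 remove [gdrsh,ngzub] add [jti] -> 12 lines: stkht umn wux mvl pwkcr qfjy aujb jti loj pwe gjm kaiju
Hunk 6: at line 5 remove [aujb,jti] add [keeq] -> 11 lines: stkht umn wux mvl pwkcr qfjy keeq loj pwe gjm kaiju
Final line count: 11

Answer: 11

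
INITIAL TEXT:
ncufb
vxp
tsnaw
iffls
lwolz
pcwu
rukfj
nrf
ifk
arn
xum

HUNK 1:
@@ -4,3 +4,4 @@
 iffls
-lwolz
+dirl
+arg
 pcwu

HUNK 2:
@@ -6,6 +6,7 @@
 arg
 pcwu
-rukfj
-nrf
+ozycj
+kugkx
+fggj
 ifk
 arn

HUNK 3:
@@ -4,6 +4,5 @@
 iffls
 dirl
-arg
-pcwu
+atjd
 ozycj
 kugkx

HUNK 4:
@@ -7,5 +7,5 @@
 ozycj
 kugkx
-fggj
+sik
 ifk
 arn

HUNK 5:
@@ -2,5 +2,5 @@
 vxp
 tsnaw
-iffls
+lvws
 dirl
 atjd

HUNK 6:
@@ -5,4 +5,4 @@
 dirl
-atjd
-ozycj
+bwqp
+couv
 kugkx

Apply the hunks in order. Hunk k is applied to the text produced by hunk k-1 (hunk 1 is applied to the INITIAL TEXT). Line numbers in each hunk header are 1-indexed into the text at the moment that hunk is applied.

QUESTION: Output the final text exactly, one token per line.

Answer: ncufb
vxp
tsnaw
lvws
dirl
bwqp
couv
kugkx
sik
ifk
arn
xum

Derivation:
Hunk 1: at line 4 remove [lwolz] add [dirl,arg] -> 12 lines: ncufb vxp tsnaw iffls dirl arg pcwu rukfj nrf ifk arn xum
Hunk 2: at line 6 remove [rukfj,nrf] add [ozycj,kugkx,fggj] -> 13 lines: ncufb vxp tsnaw iffls dirl arg pcwu ozycj kugkx fggj ifk arn xum
Hunk 3: at line 4 remove [arg,pcwu] add [atjd] -> 12 lines: ncufb vxp tsnaw iffls dirl atjd ozycj kugkx fggj ifk arn xum
Hunk 4: at line 7 remove [fggj] add [sik] -> 12 lines: ncufb vxp tsnaw iffls dirl atjd ozycj kugkx sik ifk arn xum
Hunk 5: at line 2 remove [iffls] add [lvws] -> 12 lines: ncufb vxp tsnaw lvws dirl atjd ozycj kugkx sik ifk arn xum
Hunk 6: at line 5 remove [atjd,ozycj] add [bwqp,couv] -> 12 lines: ncufb vxp tsnaw lvws dirl bwqp couv kugkx sik ifk arn xum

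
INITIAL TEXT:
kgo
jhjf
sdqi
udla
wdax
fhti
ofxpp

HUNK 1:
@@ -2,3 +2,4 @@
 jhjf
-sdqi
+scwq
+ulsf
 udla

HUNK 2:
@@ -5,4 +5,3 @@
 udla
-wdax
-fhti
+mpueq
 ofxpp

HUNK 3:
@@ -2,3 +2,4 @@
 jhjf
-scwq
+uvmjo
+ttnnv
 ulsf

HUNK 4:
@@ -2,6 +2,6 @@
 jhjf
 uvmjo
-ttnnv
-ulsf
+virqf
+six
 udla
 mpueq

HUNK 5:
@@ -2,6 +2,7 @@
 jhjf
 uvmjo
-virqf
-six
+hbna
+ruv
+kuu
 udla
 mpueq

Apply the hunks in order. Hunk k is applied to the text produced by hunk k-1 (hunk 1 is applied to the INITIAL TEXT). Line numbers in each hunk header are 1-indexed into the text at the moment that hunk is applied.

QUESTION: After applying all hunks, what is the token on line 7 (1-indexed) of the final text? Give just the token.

Answer: udla

Derivation:
Hunk 1: at line 2 remove [sdqi] add [scwq,ulsf] -> 8 lines: kgo jhjf scwq ulsf udla wdax fhti ofxpp
Hunk 2: at line 5 remove [wdax,fhti] add [mpueq] -> 7 lines: kgo jhjf scwq ulsf udla mpueq ofxpp
Hunk 3: at line 2 remove [scwq] add [uvmjo,ttnnv] -> 8 lines: kgo jhjf uvmjo ttnnv ulsf udla mpueq ofxpp
Hunk 4: at line 2 remove [ttnnv,ulsf] add [virqf,six] -> 8 lines: kgo jhjf uvmjo virqf six udla mpueq ofxpp
Hunk 5: at line 2 remove [virqf,six] add [hbna,ruv,kuu] -> 9 lines: kgo jhjf uvmjo hbna ruv kuu udla mpueq ofxpp
Final line 7: udla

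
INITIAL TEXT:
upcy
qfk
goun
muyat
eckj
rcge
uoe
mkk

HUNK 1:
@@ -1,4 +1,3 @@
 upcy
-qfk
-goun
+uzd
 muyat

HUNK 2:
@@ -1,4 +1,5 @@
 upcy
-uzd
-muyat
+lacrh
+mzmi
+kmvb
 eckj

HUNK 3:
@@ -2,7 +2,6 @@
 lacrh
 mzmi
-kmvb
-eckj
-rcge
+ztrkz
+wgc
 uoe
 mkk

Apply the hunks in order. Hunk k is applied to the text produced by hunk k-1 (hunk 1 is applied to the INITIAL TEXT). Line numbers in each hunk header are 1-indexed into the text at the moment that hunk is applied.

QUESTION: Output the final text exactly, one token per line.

Hunk 1: at line 1 remove [qfk,goun] add [uzd] -> 7 lines: upcy uzd muyat eckj rcge uoe mkk
Hunk 2: at line 1 remove [uzd,muyat] add [lacrh,mzmi,kmvb] -> 8 lines: upcy lacrh mzmi kmvb eckj rcge uoe mkk
Hunk 3: at line 2 remove [kmvb,eckj,rcge] add [ztrkz,wgc] -> 7 lines: upcy lacrh mzmi ztrkz wgc uoe mkk

Answer: upcy
lacrh
mzmi
ztrkz
wgc
uoe
mkk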